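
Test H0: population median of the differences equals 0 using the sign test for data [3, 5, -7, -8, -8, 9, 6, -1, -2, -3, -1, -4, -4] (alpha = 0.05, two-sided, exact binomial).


Step 1: Discard zero differences. Original n = 13; n_eff = number of nonzero differences = 13.
Nonzero differences (with sign): +3, +5, -7, -8, -8, +9, +6, -1, -2, -3, -1, -4, -4
Step 2: Count signs: positive = 4, negative = 9.
Step 3: Under H0: P(positive) = 0.5, so the number of positives S ~ Bin(13, 0.5).
Step 4: Two-sided exact p-value = sum of Bin(13,0.5) probabilities at or below the observed probability = 0.266846.
Step 5: alpha = 0.05. fail to reject H0.

n_eff = 13, pos = 4, neg = 9, p = 0.266846, fail to reject H0.


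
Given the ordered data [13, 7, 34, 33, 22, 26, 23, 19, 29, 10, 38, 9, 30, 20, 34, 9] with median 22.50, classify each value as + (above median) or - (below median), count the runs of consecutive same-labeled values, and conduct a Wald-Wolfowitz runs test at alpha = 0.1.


Step 1: Compute median = 22.50; label A = above, B = below.
Labels in order: BBAABAABABABABAB  (n_A = 8, n_B = 8)
Step 2: Count runs R = 13.
Step 3: Under H0 (random ordering), E[R] = 2*n_A*n_B/(n_A+n_B) + 1 = 2*8*8/16 + 1 = 9.0000.
        Var[R] = 2*n_A*n_B*(2*n_A*n_B - n_A - n_B) / ((n_A+n_B)^2 * (n_A+n_B-1)) = 14336/3840 = 3.7333.
        SD[R] = 1.9322.
Step 4: Continuity-corrected z = (R - 0.5 - E[R]) / SD[R] = (13 - 0.5 - 9.0000) / 1.9322 = 1.8114.
Step 5: Two-sided p-value via normal approximation = 2*(1 - Phi(|z|)) = 0.070076.
Step 6: alpha = 0.1. reject H0.

R = 13, z = 1.8114, p = 0.070076, reject H0.


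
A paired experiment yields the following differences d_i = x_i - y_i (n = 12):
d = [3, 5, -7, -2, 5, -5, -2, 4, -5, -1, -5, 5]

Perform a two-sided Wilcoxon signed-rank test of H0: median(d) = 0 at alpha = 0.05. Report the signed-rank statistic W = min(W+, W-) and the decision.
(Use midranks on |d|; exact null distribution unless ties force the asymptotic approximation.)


Step 1: Drop any zero differences (none here) and take |d_i|.
|d| = [3, 5, 7, 2, 5, 5, 2, 4, 5, 1, 5, 5]
Step 2: Midrank |d_i| (ties get averaged ranks).
ranks: |3|->4, |5|->8.5, |7|->12, |2|->2.5, |5|->8.5, |5|->8.5, |2|->2.5, |4|->5, |5|->8.5, |1|->1, |5|->8.5, |5|->8.5
Step 3: Attach original signs; sum ranks with positive sign and with negative sign.
W+ = 4 + 8.5 + 8.5 + 5 + 8.5 = 34.5
W- = 12 + 2.5 + 8.5 + 2.5 + 8.5 + 1 + 8.5 = 43.5
(Check: W+ + W- = 78 should equal n(n+1)/2 = 78.)
Step 4: Test statistic W = min(W+, W-) = 34.5.
Step 5: Ties in |d|, so use the tie-corrected normal approximation.
        E[W] = n(n+1)/4 = 12*13/4 = 39.
        Tie groups: |d|=2 (t=2), |d|=5 (t=6); sum(t^3 - t) = 216.
        Var[W] = n(n+1)(2n+1)/24 - sum(t^3-t)/48 = 3900/24 - 216/48 = 158.
        z = (W - E[W]) / sqrt(Var[W]) = (34.5 - 39) / 12.5698 = -0.3580.
        Two-sided p = 2*Phi(z) = 0.720343.
Step 6: alpha = 0.05. fail to reject H0.

W+ = 34.5, W- = 43.5, W = min = 34.5, p = 0.720343, fail to reject H0.


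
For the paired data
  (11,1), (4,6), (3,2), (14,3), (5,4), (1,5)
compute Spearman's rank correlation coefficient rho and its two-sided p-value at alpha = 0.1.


Step 1: Rank x and y separately (midranks; no ties here).
rank(x): 11->5, 4->3, 3->2, 14->6, 5->4, 1->1
rank(y): 1->1, 6->6, 2->2, 3->3, 4->4, 5->5
Step 2: d_i = R_x(i) - R_y(i); compute d_i^2.
  (5-1)^2=16, (3-6)^2=9, (2-2)^2=0, (6-3)^2=9, (4-4)^2=0, (1-5)^2=16
sum(d^2) = 50.
Step 3: rho = 1 - 6*50 / (6*(6^2 - 1)) = 1 - 300/210 = -0.428571.
Step 4: Under H0, t = rho * sqrt((n-2)/(1-rho^2)) = -0.9487 ~ t(4).
Step 5: Two-sided p-value from the t-distribution with 4 df = 0.396501.
Step 6: alpha = 0.1. fail to reject H0.

rho = -0.4286, p = 0.396501, fail to reject H0 at alpha = 0.1.


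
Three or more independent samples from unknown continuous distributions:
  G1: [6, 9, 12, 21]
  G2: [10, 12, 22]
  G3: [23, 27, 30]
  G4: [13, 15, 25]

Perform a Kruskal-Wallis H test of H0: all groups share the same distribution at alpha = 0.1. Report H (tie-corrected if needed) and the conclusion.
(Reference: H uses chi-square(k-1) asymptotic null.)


Step 1: Combine all N = 13 observations and assign midranks.
sorted (value, group, rank): (6,G1,1), (9,G1,2), (10,G2,3), (12,G1,4.5), (12,G2,4.5), (13,G4,6), (15,G4,7), (21,G1,8), (22,G2,9), (23,G3,10), (25,G4,11), (27,G3,12), (30,G3,13)
Step 2: Sum ranks within each group.
R_1 = 15.5 (n_1 = 4)
R_2 = 16.5 (n_2 = 3)
R_3 = 35 (n_3 = 3)
R_4 = 24 (n_4 = 3)
Step 3: H = 12/(N(N+1)) * sum(R_i^2/n_i) - 3(N+1)
     = 12/(13*14) * (15.5^2/4 + 16.5^2/3 + 35^2/3 + 24^2/3) - 3*14
     = 0.065934 * 751.146 - 42
     = 7.526099.
Step 4: Ties present; correction factor C = 1 - 6/(13^3 - 13) = 0.997253. Corrected H = 7.526099 / 0.997253 = 7.546832.
Step 5: Under H0, H ~ chi^2(3); p-value = 0.056367.
Step 6: alpha = 0.1. reject H0.

H = 7.5468, df = 3, p = 0.056367, reject H0.


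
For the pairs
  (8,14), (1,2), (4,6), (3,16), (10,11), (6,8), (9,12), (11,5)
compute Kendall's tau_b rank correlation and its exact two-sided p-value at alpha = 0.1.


Step 1: Enumerate the 28 unordered pairs (i,j) with i<j and classify each by sign(x_j-x_i) * sign(y_j-y_i).
  (1,2):dx=-7,dy=-12->C; (1,3):dx=-4,dy=-8->C; (1,4):dx=-5,dy=+2->D; (1,5):dx=+2,dy=-3->D
  (1,6):dx=-2,dy=-6->C; (1,7):dx=+1,dy=-2->D; (1,8):dx=+3,dy=-9->D; (2,3):dx=+3,dy=+4->C
  (2,4):dx=+2,dy=+14->C; (2,5):dx=+9,dy=+9->C; (2,6):dx=+5,dy=+6->C; (2,7):dx=+8,dy=+10->C
  (2,8):dx=+10,dy=+3->C; (3,4):dx=-1,dy=+10->D; (3,5):dx=+6,dy=+5->C; (3,6):dx=+2,dy=+2->C
  (3,7):dx=+5,dy=+6->C; (3,8):dx=+7,dy=-1->D; (4,5):dx=+7,dy=-5->D; (4,6):dx=+3,dy=-8->D
  (4,7):dx=+6,dy=-4->D; (4,8):dx=+8,dy=-11->D; (5,6):dx=-4,dy=-3->C; (5,7):dx=-1,dy=+1->D
  (5,8):dx=+1,dy=-6->D; (6,7):dx=+3,dy=+4->C; (6,8):dx=+5,dy=-3->D; (7,8):dx=+2,dy=-7->D
Step 2: C = 14, D = 14, total pairs = 28.
Step 3: tau = (C - D)/(n(n-1)/2) = (14 - 14)/28 = 0.000000.
Step 4: Exact two-sided p-value (enumerate n! = 40320 permutations of y under H0): p = 1.000000.
Step 5: alpha = 0.1. fail to reject H0.

tau_b = 0.0000 (C=14, D=14), p = 1.000000, fail to reject H0.


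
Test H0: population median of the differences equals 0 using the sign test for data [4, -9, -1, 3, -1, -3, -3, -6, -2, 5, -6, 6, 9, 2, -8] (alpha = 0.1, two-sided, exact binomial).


Step 1: Discard zero differences. Original n = 15; n_eff = number of nonzero differences = 15.
Nonzero differences (with sign): +4, -9, -1, +3, -1, -3, -3, -6, -2, +5, -6, +6, +9, +2, -8
Step 2: Count signs: positive = 6, negative = 9.
Step 3: Under H0: P(positive) = 0.5, so the number of positives S ~ Bin(15, 0.5).
Step 4: Two-sided exact p-value = sum of Bin(15,0.5) probabilities at or below the observed probability = 0.607239.
Step 5: alpha = 0.1. fail to reject H0.

n_eff = 15, pos = 6, neg = 9, p = 0.607239, fail to reject H0.


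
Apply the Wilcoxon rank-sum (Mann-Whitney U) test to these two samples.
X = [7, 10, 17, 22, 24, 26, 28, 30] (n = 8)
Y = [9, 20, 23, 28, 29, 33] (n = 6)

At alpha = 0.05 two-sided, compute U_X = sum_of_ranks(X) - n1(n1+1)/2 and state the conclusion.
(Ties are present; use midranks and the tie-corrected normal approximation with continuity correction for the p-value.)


Step 1: Combine and sort all 14 observations; assign midranks.
sorted (value, group): (7,X), (9,Y), (10,X), (17,X), (20,Y), (22,X), (23,Y), (24,X), (26,X), (28,X), (28,Y), (29,Y), (30,X), (33,Y)
ranks: 7->1, 9->2, 10->3, 17->4, 20->5, 22->6, 23->7, 24->8, 26->9, 28->10.5, 28->10.5, 29->12, 30->13, 33->14
Step 2: Rank sum for X: R1 = 1 + 3 + 4 + 6 + 8 + 9 + 10.5 + 13 = 54.5.
Step 3: U_X = R1 - n1(n1+1)/2 = 54.5 - 8*9/2 = 54.5 - 36 = 18.5.
       U_Y = n1*n2 - U_X = 48 - 18.5 = 29.5.
Step 4: Ties are present, so use the tie-corrected normal approximation (with continuity correction) for the p-value.
Step 5: p-value = 0.518145; compare to alpha = 0.05. fail to reject H0.

U_X = 18.5, p = 0.518145, fail to reject H0 at alpha = 0.05.


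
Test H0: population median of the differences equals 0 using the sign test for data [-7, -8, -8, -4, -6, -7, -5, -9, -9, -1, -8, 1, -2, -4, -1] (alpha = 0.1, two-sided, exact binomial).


Step 1: Discard zero differences. Original n = 15; n_eff = number of nonzero differences = 15.
Nonzero differences (with sign): -7, -8, -8, -4, -6, -7, -5, -9, -9, -1, -8, +1, -2, -4, -1
Step 2: Count signs: positive = 1, negative = 14.
Step 3: Under H0: P(positive) = 0.5, so the number of positives S ~ Bin(15, 0.5).
Step 4: Two-sided exact p-value = sum of Bin(15,0.5) probabilities at or below the observed probability = 0.000977.
Step 5: alpha = 0.1. reject H0.

n_eff = 15, pos = 1, neg = 14, p = 0.000977, reject H0.


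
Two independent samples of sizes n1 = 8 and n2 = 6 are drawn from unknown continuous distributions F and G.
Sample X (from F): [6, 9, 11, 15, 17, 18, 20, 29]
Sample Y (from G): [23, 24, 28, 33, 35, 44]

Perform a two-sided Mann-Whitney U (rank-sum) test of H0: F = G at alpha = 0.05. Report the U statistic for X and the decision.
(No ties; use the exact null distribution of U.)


Step 1: Combine and sort all 14 observations; assign midranks.
sorted (value, group): (6,X), (9,X), (11,X), (15,X), (17,X), (18,X), (20,X), (23,Y), (24,Y), (28,Y), (29,X), (33,Y), (35,Y), (44,Y)
ranks: 6->1, 9->2, 11->3, 15->4, 17->5, 18->6, 20->7, 23->8, 24->9, 28->10, 29->11, 33->12, 35->13, 44->14
Step 2: Rank sum for X: R1 = 1 + 2 + 3 + 4 + 5 + 6 + 7 + 11 = 39.
Step 3: U_X = R1 - n1(n1+1)/2 = 39 - 8*9/2 = 39 - 36 = 3.
       U_Y = n1*n2 - U_X = 48 - 3 = 45.
Step 4: No ties, so the exact null distribution of U (based on enumerating the C(14,8) = 3003 equally likely rank assignments) gives the two-sided p-value.
Step 5: p-value = 0.004662; compare to alpha = 0.05. reject H0.

U_X = 3, p = 0.004662, reject H0 at alpha = 0.05.


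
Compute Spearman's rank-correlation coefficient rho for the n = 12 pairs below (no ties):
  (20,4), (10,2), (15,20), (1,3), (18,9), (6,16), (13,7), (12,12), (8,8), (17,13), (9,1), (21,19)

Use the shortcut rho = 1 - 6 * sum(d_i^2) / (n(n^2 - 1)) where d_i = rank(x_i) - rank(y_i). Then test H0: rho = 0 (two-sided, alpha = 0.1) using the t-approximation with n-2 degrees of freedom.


Step 1: Rank x and y separately (midranks; no ties here).
rank(x): 20->11, 10->5, 15->8, 1->1, 18->10, 6->2, 13->7, 12->6, 8->3, 17->9, 9->4, 21->12
rank(y): 4->4, 2->2, 20->12, 3->3, 9->7, 16->10, 7->5, 12->8, 8->6, 13->9, 1->1, 19->11
Step 2: d_i = R_x(i) - R_y(i); compute d_i^2.
  (11-4)^2=49, (5-2)^2=9, (8-12)^2=16, (1-3)^2=4, (10-7)^2=9, (2-10)^2=64, (7-5)^2=4, (6-8)^2=4, (3-6)^2=9, (9-9)^2=0, (4-1)^2=9, (12-11)^2=1
sum(d^2) = 178.
Step 3: rho = 1 - 6*178 / (12*(12^2 - 1)) = 1 - 1068/1716 = 0.377622.
Step 4: Under H0, t = rho * sqrt((n-2)/(1-rho^2)) = 1.2896 ~ t(10).
Step 5: Two-sided p-value from the t-distribution with 10 df = 0.226206.
Step 6: alpha = 0.1. fail to reject H0.

rho = 0.3776, p = 0.226206, fail to reject H0 at alpha = 0.1.


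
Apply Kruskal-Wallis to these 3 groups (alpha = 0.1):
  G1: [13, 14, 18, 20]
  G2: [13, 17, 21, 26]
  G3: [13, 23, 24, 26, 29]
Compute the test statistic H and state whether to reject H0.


Step 1: Combine all N = 13 observations and assign midranks.
sorted (value, group, rank): (13,G1,2), (13,G2,2), (13,G3,2), (14,G1,4), (17,G2,5), (18,G1,6), (20,G1,7), (21,G2,8), (23,G3,9), (24,G3,10), (26,G2,11.5), (26,G3,11.5), (29,G3,13)
Step 2: Sum ranks within each group.
R_1 = 19 (n_1 = 4)
R_2 = 26.5 (n_2 = 4)
R_3 = 45.5 (n_3 = 5)
Step 3: H = 12/(N(N+1)) * sum(R_i^2/n_i) - 3(N+1)
     = 12/(13*14) * (19^2/4 + 26.5^2/4 + 45.5^2/5) - 3*14
     = 0.065934 * 679.862 - 42
     = 2.826099.
Step 4: Ties present; correction factor C = 1 - 30/(13^3 - 13) = 0.986264. Corrected H = 2.826099 / 0.986264 = 2.865460.
Step 5: Under H0, H ~ chi^2(2); p-value = 0.238657.
Step 6: alpha = 0.1. fail to reject H0.

H = 2.8655, df = 2, p = 0.238657, fail to reject H0.


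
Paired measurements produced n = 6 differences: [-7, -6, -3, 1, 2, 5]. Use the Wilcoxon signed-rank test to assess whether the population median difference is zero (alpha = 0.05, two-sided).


Step 1: Drop any zero differences (none here) and take |d_i|.
|d| = [7, 6, 3, 1, 2, 5]
Step 2: Midrank |d_i| (ties get averaged ranks).
ranks: |7|->6, |6|->5, |3|->3, |1|->1, |2|->2, |5|->4
Step 3: Attach original signs; sum ranks with positive sign and with negative sign.
W+ = 1 + 2 + 4 = 7
W- = 6 + 5 + 3 = 14
(Check: W+ + W- = 21 should equal n(n+1)/2 = 21.)
Step 4: Test statistic W = min(W+, W-) = 7.
Step 5: No ties, so the exact null distribution over the 2^6 = 64 sign assignments gives the two-sided p-value = 0.562500.
Step 6: alpha = 0.05. fail to reject H0.

W+ = 7, W- = 14, W = min = 7, p = 0.562500, fail to reject H0.


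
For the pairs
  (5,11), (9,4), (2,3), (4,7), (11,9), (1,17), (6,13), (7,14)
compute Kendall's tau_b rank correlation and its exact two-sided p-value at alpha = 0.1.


Step 1: Enumerate the 28 unordered pairs (i,j) with i<j and classify each by sign(x_j-x_i) * sign(y_j-y_i).
  (1,2):dx=+4,dy=-7->D; (1,3):dx=-3,dy=-8->C; (1,4):dx=-1,dy=-4->C; (1,5):dx=+6,dy=-2->D
  (1,6):dx=-4,dy=+6->D; (1,7):dx=+1,dy=+2->C; (1,8):dx=+2,dy=+3->C; (2,3):dx=-7,dy=-1->C
  (2,4):dx=-5,dy=+3->D; (2,5):dx=+2,dy=+5->C; (2,6):dx=-8,dy=+13->D; (2,7):dx=-3,dy=+9->D
  (2,8):dx=-2,dy=+10->D; (3,4):dx=+2,dy=+4->C; (3,5):dx=+9,dy=+6->C; (3,6):dx=-1,dy=+14->D
  (3,7):dx=+4,dy=+10->C; (3,8):dx=+5,dy=+11->C; (4,5):dx=+7,dy=+2->C; (4,6):dx=-3,dy=+10->D
  (4,7):dx=+2,dy=+6->C; (4,8):dx=+3,dy=+7->C; (5,6):dx=-10,dy=+8->D; (5,7):dx=-5,dy=+4->D
  (5,8):dx=-4,dy=+5->D; (6,7):dx=+5,dy=-4->D; (6,8):dx=+6,dy=-3->D; (7,8):dx=+1,dy=+1->C
Step 2: C = 14, D = 14, total pairs = 28.
Step 3: tau = (C - D)/(n(n-1)/2) = (14 - 14)/28 = 0.000000.
Step 4: Exact two-sided p-value (enumerate n! = 40320 permutations of y under H0): p = 1.000000.
Step 5: alpha = 0.1. fail to reject H0.

tau_b = 0.0000 (C=14, D=14), p = 1.000000, fail to reject H0.


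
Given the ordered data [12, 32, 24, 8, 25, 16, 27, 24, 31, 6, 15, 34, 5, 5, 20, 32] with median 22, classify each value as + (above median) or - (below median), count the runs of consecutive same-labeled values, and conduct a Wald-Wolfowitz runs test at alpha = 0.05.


Step 1: Compute median = 22; label A = above, B = below.
Labels in order: BAABABAAABBABBBA  (n_A = 8, n_B = 8)
Step 2: Count runs R = 10.
Step 3: Under H0 (random ordering), E[R] = 2*n_A*n_B/(n_A+n_B) + 1 = 2*8*8/16 + 1 = 9.0000.
        Var[R] = 2*n_A*n_B*(2*n_A*n_B - n_A - n_B) / ((n_A+n_B)^2 * (n_A+n_B-1)) = 14336/3840 = 3.7333.
        SD[R] = 1.9322.
Step 4: Continuity-corrected z = (R - 0.5 - E[R]) / SD[R] = (10 - 0.5 - 9.0000) / 1.9322 = 0.2588.
Step 5: Two-sided p-value via normal approximation = 2*(1 - Phi(|z|)) = 0.795809.
Step 6: alpha = 0.05. fail to reject H0.

R = 10, z = 0.2588, p = 0.795809, fail to reject H0.


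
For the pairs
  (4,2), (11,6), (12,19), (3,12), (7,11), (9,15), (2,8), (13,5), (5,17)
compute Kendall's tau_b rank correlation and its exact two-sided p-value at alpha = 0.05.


Step 1: Enumerate the 36 unordered pairs (i,j) with i<j and classify each by sign(x_j-x_i) * sign(y_j-y_i).
  (1,2):dx=+7,dy=+4->C; (1,3):dx=+8,dy=+17->C; (1,4):dx=-1,dy=+10->D; (1,5):dx=+3,dy=+9->C
  (1,6):dx=+5,dy=+13->C; (1,7):dx=-2,dy=+6->D; (1,8):dx=+9,dy=+3->C; (1,9):dx=+1,dy=+15->C
  (2,3):dx=+1,dy=+13->C; (2,4):dx=-8,dy=+6->D; (2,5):dx=-4,dy=+5->D; (2,6):dx=-2,dy=+9->D
  (2,7):dx=-9,dy=+2->D; (2,8):dx=+2,dy=-1->D; (2,9):dx=-6,dy=+11->D; (3,4):dx=-9,dy=-7->C
  (3,5):dx=-5,dy=-8->C; (3,6):dx=-3,dy=-4->C; (3,7):dx=-10,dy=-11->C; (3,8):dx=+1,dy=-14->D
  (3,9):dx=-7,dy=-2->C; (4,5):dx=+4,dy=-1->D; (4,6):dx=+6,dy=+3->C; (4,7):dx=-1,dy=-4->C
  (4,8):dx=+10,dy=-7->D; (4,9):dx=+2,dy=+5->C; (5,6):dx=+2,dy=+4->C; (5,7):dx=-5,dy=-3->C
  (5,8):dx=+6,dy=-6->D; (5,9):dx=-2,dy=+6->D; (6,7):dx=-7,dy=-7->C; (6,8):dx=+4,dy=-10->D
  (6,9):dx=-4,dy=+2->D; (7,8):dx=+11,dy=-3->D; (7,9):dx=+3,dy=+9->C; (8,9):dx=-8,dy=+12->D
Step 2: C = 19, D = 17, total pairs = 36.
Step 3: tau = (C - D)/(n(n-1)/2) = (19 - 17)/36 = 0.055556.
Step 4: Exact two-sided p-value (enumerate n! = 362880 permutations of y under H0): p = 0.919455.
Step 5: alpha = 0.05. fail to reject H0.

tau_b = 0.0556 (C=19, D=17), p = 0.919455, fail to reject H0.


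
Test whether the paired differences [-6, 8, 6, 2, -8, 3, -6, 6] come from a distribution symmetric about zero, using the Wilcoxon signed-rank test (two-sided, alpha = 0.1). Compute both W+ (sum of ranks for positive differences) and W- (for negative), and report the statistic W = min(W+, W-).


Step 1: Drop any zero differences (none here) and take |d_i|.
|d| = [6, 8, 6, 2, 8, 3, 6, 6]
Step 2: Midrank |d_i| (ties get averaged ranks).
ranks: |6|->4.5, |8|->7.5, |6|->4.5, |2|->1, |8|->7.5, |3|->2, |6|->4.5, |6|->4.5
Step 3: Attach original signs; sum ranks with positive sign and with negative sign.
W+ = 7.5 + 4.5 + 1 + 2 + 4.5 = 19.5
W- = 4.5 + 7.5 + 4.5 = 16.5
(Check: W+ + W- = 36 should equal n(n+1)/2 = 36.)
Step 4: Test statistic W = min(W+, W-) = 16.5.
Step 5: Ties in |d|, so use the tie-corrected normal approximation.
        E[W] = n(n+1)/4 = 8*9/4 = 18.
        Tie groups: |d|=6 (t=4), |d|=8 (t=2); sum(t^3 - t) = 66.
        Var[W] = n(n+1)(2n+1)/24 - sum(t^3-t)/48 = 1224/24 - 66/48 = 49.625.
        z = (W - E[W]) / sqrt(Var[W]) = (16.5 - 18) / 7.0445 = -0.2129.
        Two-sided p = 2*Phi(z) = 0.831380.
Step 6: alpha = 0.1. fail to reject H0.

W+ = 19.5, W- = 16.5, W = min = 16.5, p = 0.831380, fail to reject H0.


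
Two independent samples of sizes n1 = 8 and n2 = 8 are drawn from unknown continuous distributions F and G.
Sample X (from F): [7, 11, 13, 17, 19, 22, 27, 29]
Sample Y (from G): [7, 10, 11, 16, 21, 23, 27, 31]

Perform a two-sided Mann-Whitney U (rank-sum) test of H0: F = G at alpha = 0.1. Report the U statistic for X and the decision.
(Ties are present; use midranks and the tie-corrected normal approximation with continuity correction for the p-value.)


Step 1: Combine and sort all 16 observations; assign midranks.
sorted (value, group): (7,X), (7,Y), (10,Y), (11,X), (11,Y), (13,X), (16,Y), (17,X), (19,X), (21,Y), (22,X), (23,Y), (27,X), (27,Y), (29,X), (31,Y)
ranks: 7->1.5, 7->1.5, 10->3, 11->4.5, 11->4.5, 13->6, 16->7, 17->8, 19->9, 21->10, 22->11, 23->12, 27->13.5, 27->13.5, 29->15, 31->16
Step 2: Rank sum for X: R1 = 1.5 + 4.5 + 6 + 8 + 9 + 11 + 13.5 + 15 = 68.5.
Step 3: U_X = R1 - n1(n1+1)/2 = 68.5 - 8*9/2 = 68.5 - 36 = 32.5.
       U_Y = n1*n2 - U_X = 64 - 32.5 = 31.5.
Step 4: Ties are present, so use the tie-corrected normal approximation (with continuity correction) for the p-value.
Step 5: p-value = 1.000000; compare to alpha = 0.1. fail to reject H0.

U_X = 32.5, p = 1.000000, fail to reject H0 at alpha = 0.1.


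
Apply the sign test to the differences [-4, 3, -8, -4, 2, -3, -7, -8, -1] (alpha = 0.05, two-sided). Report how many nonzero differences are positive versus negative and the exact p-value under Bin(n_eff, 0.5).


Step 1: Discard zero differences. Original n = 9; n_eff = number of nonzero differences = 9.
Nonzero differences (with sign): -4, +3, -8, -4, +2, -3, -7, -8, -1
Step 2: Count signs: positive = 2, negative = 7.
Step 3: Under H0: P(positive) = 0.5, so the number of positives S ~ Bin(9, 0.5).
Step 4: Two-sided exact p-value = sum of Bin(9,0.5) probabilities at or below the observed probability = 0.179688.
Step 5: alpha = 0.05. fail to reject H0.

n_eff = 9, pos = 2, neg = 7, p = 0.179688, fail to reject H0.


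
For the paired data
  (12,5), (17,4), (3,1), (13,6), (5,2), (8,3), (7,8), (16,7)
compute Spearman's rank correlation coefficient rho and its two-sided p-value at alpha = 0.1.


Step 1: Rank x and y separately (midranks; no ties here).
rank(x): 12->5, 17->8, 3->1, 13->6, 5->2, 8->4, 7->3, 16->7
rank(y): 5->5, 4->4, 1->1, 6->6, 2->2, 3->3, 8->8, 7->7
Step 2: d_i = R_x(i) - R_y(i); compute d_i^2.
  (5-5)^2=0, (8-4)^2=16, (1-1)^2=0, (6-6)^2=0, (2-2)^2=0, (4-3)^2=1, (3-8)^2=25, (7-7)^2=0
sum(d^2) = 42.
Step 3: rho = 1 - 6*42 / (8*(8^2 - 1)) = 1 - 252/504 = 0.500000.
Step 4: Under H0, t = rho * sqrt((n-2)/(1-rho^2)) = 1.4142 ~ t(6).
Step 5: Two-sided p-value from the t-distribution with 6 df = 0.207031.
Step 6: alpha = 0.1. fail to reject H0.

rho = 0.5000, p = 0.207031, fail to reject H0 at alpha = 0.1.


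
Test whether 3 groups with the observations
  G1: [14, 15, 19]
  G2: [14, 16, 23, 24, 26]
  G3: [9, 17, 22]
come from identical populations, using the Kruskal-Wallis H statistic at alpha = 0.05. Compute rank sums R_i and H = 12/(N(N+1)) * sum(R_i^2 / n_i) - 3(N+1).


Step 1: Combine all N = 11 observations and assign midranks.
sorted (value, group, rank): (9,G3,1), (14,G1,2.5), (14,G2,2.5), (15,G1,4), (16,G2,5), (17,G3,6), (19,G1,7), (22,G3,8), (23,G2,9), (24,G2,10), (26,G2,11)
Step 2: Sum ranks within each group.
R_1 = 13.5 (n_1 = 3)
R_2 = 37.5 (n_2 = 5)
R_3 = 15 (n_3 = 3)
Step 3: H = 12/(N(N+1)) * sum(R_i^2/n_i) - 3(N+1)
     = 12/(11*12) * (13.5^2/3 + 37.5^2/5 + 15^2/3) - 3*12
     = 0.090909 * 417 - 36
     = 1.909091.
Step 4: Ties present; correction factor C = 1 - 6/(11^3 - 11) = 0.995455. Corrected H = 1.909091 / 0.995455 = 1.917808.
Step 5: Under H0, H ~ chi^2(2); p-value = 0.383313.
Step 6: alpha = 0.05. fail to reject H0.

H = 1.9178, df = 2, p = 0.383313, fail to reject H0.


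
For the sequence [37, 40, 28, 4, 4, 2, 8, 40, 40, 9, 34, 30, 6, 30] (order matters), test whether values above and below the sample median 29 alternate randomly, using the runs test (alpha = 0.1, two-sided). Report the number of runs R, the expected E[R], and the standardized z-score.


Step 1: Compute median = 29; label A = above, B = below.
Labels in order: AABBBBBAABAABA  (n_A = 7, n_B = 7)
Step 2: Count runs R = 7.
Step 3: Under H0 (random ordering), E[R] = 2*n_A*n_B/(n_A+n_B) + 1 = 2*7*7/14 + 1 = 8.0000.
        Var[R] = 2*n_A*n_B*(2*n_A*n_B - n_A - n_B) / ((n_A+n_B)^2 * (n_A+n_B-1)) = 8232/2548 = 3.2308.
        SD[R] = 1.7974.
Step 4: Continuity-corrected z = (R + 0.5 - E[R]) / SD[R] = (7 + 0.5 - 8.0000) / 1.7974 = -0.2782.
Step 5: Two-sided p-value via normal approximation = 2*(1 - Phi(|z|)) = 0.780879.
Step 6: alpha = 0.1. fail to reject H0.

R = 7, z = -0.2782, p = 0.780879, fail to reject H0.


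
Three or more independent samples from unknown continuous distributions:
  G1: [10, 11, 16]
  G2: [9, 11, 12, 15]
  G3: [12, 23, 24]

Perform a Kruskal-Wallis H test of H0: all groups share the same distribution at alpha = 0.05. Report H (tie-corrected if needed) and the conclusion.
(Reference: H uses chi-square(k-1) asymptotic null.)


Step 1: Combine all N = 10 observations and assign midranks.
sorted (value, group, rank): (9,G2,1), (10,G1,2), (11,G1,3.5), (11,G2,3.5), (12,G2,5.5), (12,G3,5.5), (15,G2,7), (16,G1,8), (23,G3,9), (24,G3,10)
Step 2: Sum ranks within each group.
R_1 = 13.5 (n_1 = 3)
R_2 = 17 (n_2 = 4)
R_3 = 24.5 (n_3 = 3)
Step 3: H = 12/(N(N+1)) * sum(R_i^2/n_i) - 3(N+1)
     = 12/(10*11) * (13.5^2/3 + 17^2/4 + 24.5^2/3) - 3*11
     = 0.109091 * 333.083 - 33
     = 3.336364.
Step 4: Ties present; correction factor C = 1 - 12/(10^3 - 10) = 0.987879. Corrected H = 3.336364 / 0.987879 = 3.377301.
Step 5: Under H0, H ~ chi^2(2); p-value = 0.184769.
Step 6: alpha = 0.05. fail to reject H0.

H = 3.3773, df = 2, p = 0.184769, fail to reject H0.


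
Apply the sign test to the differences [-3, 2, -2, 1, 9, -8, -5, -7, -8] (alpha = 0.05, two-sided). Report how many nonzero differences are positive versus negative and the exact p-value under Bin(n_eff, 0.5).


Step 1: Discard zero differences. Original n = 9; n_eff = number of nonzero differences = 9.
Nonzero differences (with sign): -3, +2, -2, +1, +9, -8, -5, -7, -8
Step 2: Count signs: positive = 3, negative = 6.
Step 3: Under H0: P(positive) = 0.5, so the number of positives S ~ Bin(9, 0.5).
Step 4: Two-sided exact p-value = sum of Bin(9,0.5) probabilities at or below the observed probability = 0.507812.
Step 5: alpha = 0.05. fail to reject H0.

n_eff = 9, pos = 3, neg = 6, p = 0.507812, fail to reject H0.


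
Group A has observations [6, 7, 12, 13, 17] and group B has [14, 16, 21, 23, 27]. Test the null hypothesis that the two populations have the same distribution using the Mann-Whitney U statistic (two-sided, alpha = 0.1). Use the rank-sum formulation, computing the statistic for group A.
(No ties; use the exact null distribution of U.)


Step 1: Combine and sort all 10 observations; assign midranks.
sorted (value, group): (6,X), (7,X), (12,X), (13,X), (14,Y), (16,Y), (17,X), (21,Y), (23,Y), (27,Y)
ranks: 6->1, 7->2, 12->3, 13->4, 14->5, 16->6, 17->7, 21->8, 23->9, 27->10
Step 2: Rank sum for X: R1 = 1 + 2 + 3 + 4 + 7 = 17.
Step 3: U_X = R1 - n1(n1+1)/2 = 17 - 5*6/2 = 17 - 15 = 2.
       U_Y = n1*n2 - U_X = 25 - 2 = 23.
Step 4: No ties, so the exact null distribution of U (based on enumerating the C(10,5) = 252 equally likely rank assignments) gives the two-sided p-value.
Step 5: p-value = 0.031746; compare to alpha = 0.1. reject H0.

U_X = 2, p = 0.031746, reject H0 at alpha = 0.1.


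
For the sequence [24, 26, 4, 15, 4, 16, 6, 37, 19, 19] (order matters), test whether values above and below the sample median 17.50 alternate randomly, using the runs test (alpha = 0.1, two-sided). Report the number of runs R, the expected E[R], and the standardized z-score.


Step 1: Compute median = 17.50; label A = above, B = below.
Labels in order: AABBBBBAAA  (n_A = 5, n_B = 5)
Step 2: Count runs R = 3.
Step 3: Under H0 (random ordering), E[R] = 2*n_A*n_B/(n_A+n_B) + 1 = 2*5*5/10 + 1 = 6.0000.
        Var[R] = 2*n_A*n_B*(2*n_A*n_B - n_A - n_B) / ((n_A+n_B)^2 * (n_A+n_B-1)) = 2000/900 = 2.2222.
        SD[R] = 1.4907.
Step 4: Continuity-corrected z = (R + 0.5 - E[R]) / SD[R] = (3 + 0.5 - 6.0000) / 1.4907 = -1.6771.
Step 5: Two-sided p-value via normal approximation = 2*(1 - Phi(|z|)) = 0.093533.
Step 6: alpha = 0.1. reject H0.

R = 3, z = -1.6771, p = 0.093533, reject H0.


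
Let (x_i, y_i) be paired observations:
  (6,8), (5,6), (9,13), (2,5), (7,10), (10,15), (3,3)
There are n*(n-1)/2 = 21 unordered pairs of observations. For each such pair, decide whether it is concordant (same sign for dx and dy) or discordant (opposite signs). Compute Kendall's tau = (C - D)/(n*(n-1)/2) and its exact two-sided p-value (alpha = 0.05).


Step 1: Enumerate the 21 unordered pairs (i,j) with i<j and classify each by sign(x_j-x_i) * sign(y_j-y_i).
  (1,2):dx=-1,dy=-2->C; (1,3):dx=+3,dy=+5->C; (1,4):dx=-4,dy=-3->C; (1,5):dx=+1,dy=+2->C
  (1,6):dx=+4,dy=+7->C; (1,7):dx=-3,dy=-5->C; (2,3):dx=+4,dy=+7->C; (2,4):dx=-3,dy=-1->C
  (2,5):dx=+2,dy=+4->C; (2,6):dx=+5,dy=+9->C; (2,7):dx=-2,dy=-3->C; (3,4):dx=-7,dy=-8->C
  (3,5):dx=-2,dy=-3->C; (3,6):dx=+1,dy=+2->C; (3,7):dx=-6,dy=-10->C; (4,5):dx=+5,dy=+5->C
  (4,6):dx=+8,dy=+10->C; (4,7):dx=+1,dy=-2->D; (5,6):dx=+3,dy=+5->C; (5,7):dx=-4,dy=-7->C
  (6,7):dx=-7,dy=-12->C
Step 2: C = 20, D = 1, total pairs = 21.
Step 3: tau = (C - D)/(n(n-1)/2) = (20 - 1)/21 = 0.904762.
Step 4: Exact two-sided p-value (enumerate n! = 5040 permutations of y under H0): p = 0.002778.
Step 5: alpha = 0.05. reject H0.

tau_b = 0.9048 (C=20, D=1), p = 0.002778, reject H0.


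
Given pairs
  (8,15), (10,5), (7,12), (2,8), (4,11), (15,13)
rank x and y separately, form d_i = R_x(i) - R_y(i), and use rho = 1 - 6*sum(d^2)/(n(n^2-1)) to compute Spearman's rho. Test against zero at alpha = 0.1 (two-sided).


Step 1: Rank x and y separately (midranks; no ties here).
rank(x): 8->4, 10->5, 7->3, 2->1, 4->2, 15->6
rank(y): 15->6, 5->1, 12->4, 8->2, 11->3, 13->5
Step 2: d_i = R_x(i) - R_y(i); compute d_i^2.
  (4-6)^2=4, (5-1)^2=16, (3-4)^2=1, (1-2)^2=1, (2-3)^2=1, (6-5)^2=1
sum(d^2) = 24.
Step 3: rho = 1 - 6*24 / (6*(6^2 - 1)) = 1 - 144/210 = 0.314286.
Step 4: Under H0, t = rho * sqrt((n-2)/(1-rho^2)) = 0.6621 ~ t(4).
Step 5: Two-sided p-value from the t-distribution with 4 df = 0.544093.
Step 6: alpha = 0.1. fail to reject H0.

rho = 0.3143, p = 0.544093, fail to reject H0 at alpha = 0.1.


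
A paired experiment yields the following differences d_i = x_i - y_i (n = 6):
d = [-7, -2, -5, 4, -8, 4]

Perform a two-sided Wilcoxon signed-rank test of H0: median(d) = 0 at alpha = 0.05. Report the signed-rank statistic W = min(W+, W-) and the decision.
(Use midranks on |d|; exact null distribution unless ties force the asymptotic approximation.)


Step 1: Drop any zero differences (none here) and take |d_i|.
|d| = [7, 2, 5, 4, 8, 4]
Step 2: Midrank |d_i| (ties get averaged ranks).
ranks: |7|->5, |2|->1, |5|->4, |4|->2.5, |8|->6, |4|->2.5
Step 3: Attach original signs; sum ranks with positive sign and with negative sign.
W+ = 2.5 + 2.5 = 5
W- = 5 + 1 + 4 + 6 = 16
(Check: W+ + W- = 21 should equal n(n+1)/2 = 21.)
Step 4: Test statistic W = min(W+, W-) = 5.
Step 5: Ties in |d|, so use the tie-corrected normal approximation.
        E[W] = n(n+1)/4 = 6*7/4 = 10.5.
        Tie groups: |d|=4 (t=2); sum(t^3 - t) = 6.
        Var[W] = n(n+1)(2n+1)/24 - sum(t^3-t)/48 = 546/24 - 6/48 = 22.625.
        z = (W - E[W]) / sqrt(Var[W]) = (5 - 10.5) / 4.7566 = -1.1563.
        Two-sided p = 2*Phi(z) = 0.247561.
Step 6: alpha = 0.05. fail to reject H0.

W+ = 5, W- = 16, W = min = 5, p = 0.247561, fail to reject H0.


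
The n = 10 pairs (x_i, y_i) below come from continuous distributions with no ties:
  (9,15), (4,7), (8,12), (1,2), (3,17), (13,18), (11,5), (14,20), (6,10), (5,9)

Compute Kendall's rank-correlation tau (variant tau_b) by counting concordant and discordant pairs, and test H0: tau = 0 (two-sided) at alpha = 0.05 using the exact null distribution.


Step 1: Enumerate the 45 unordered pairs (i,j) with i<j and classify each by sign(x_j-x_i) * sign(y_j-y_i).
  (1,2):dx=-5,dy=-8->C; (1,3):dx=-1,dy=-3->C; (1,4):dx=-8,dy=-13->C; (1,5):dx=-6,dy=+2->D
  (1,6):dx=+4,dy=+3->C; (1,7):dx=+2,dy=-10->D; (1,8):dx=+5,dy=+5->C; (1,9):dx=-3,dy=-5->C
  (1,10):dx=-4,dy=-6->C; (2,3):dx=+4,dy=+5->C; (2,4):dx=-3,dy=-5->C; (2,5):dx=-1,dy=+10->D
  (2,6):dx=+9,dy=+11->C; (2,7):dx=+7,dy=-2->D; (2,8):dx=+10,dy=+13->C; (2,9):dx=+2,dy=+3->C
  (2,10):dx=+1,dy=+2->C; (3,4):dx=-7,dy=-10->C; (3,5):dx=-5,dy=+5->D; (3,6):dx=+5,dy=+6->C
  (3,7):dx=+3,dy=-7->D; (3,8):dx=+6,dy=+8->C; (3,9):dx=-2,dy=-2->C; (3,10):dx=-3,dy=-3->C
  (4,5):dx=+2,dy=+15->C; (4,6):dx=+12,dy=+16->C; (4,7):dx=+10,dy=+3->C; (4,8):dx=+13,dy=+18->C
  (4,9):dx=+5,dy=+8->C; (4,10):dx=+4,dy=+7->C; (5,6):dx=+10,dy=+1->C; (5,7):dx=+8,dy=-12->D
  (5,8):dx=+11,dy=+3->C; (5,9):dx=+3,dy=-7->D; (5,10):dx=+2,dy=-8->D; (6,7):dx=-2,dy=-13->C
  (6,8):dx=+1,dy=+2->C; (6,9):dx=-7,dy=-8->C; (6,10):dx=-8,dy=-9->C; (7,8):dx=+3,dy=+15->C
  (7,9):dx=-5,dy=+5->D; (7,10):dx=-6,dy=+4->D; (8,9):dx=-8,dy=-10->C; (8,10):dx=-9,dy=-11->C
  (9,10):dx=-1,dy=-1->C
Step 2: C = 34, D = 11, total pairs = 45.
Step 3: tau = (C - D)/(n(n-1)/2) = (34 - 11)/45 = 0.511111.
Step 4: Exact two-sided p-value (enumerate n! = 3628800 permutations of y under H0): p = 0.046623.
Step 5: alpha = 0.05. reject H0.

tau_b = 0.5111 (C=34, D=11), p = 0.046623, reject H0.


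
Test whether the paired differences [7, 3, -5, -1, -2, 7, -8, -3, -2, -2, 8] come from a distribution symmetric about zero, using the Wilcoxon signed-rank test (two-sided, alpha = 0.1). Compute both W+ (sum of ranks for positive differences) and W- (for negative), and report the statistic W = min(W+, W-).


Step 1: Drop any zero differences (none here) and take |d_i|.
|d| = [7, 3, 5, 1, 2, 7, 8, 3, 2, 2, 8]
Step 2: Midrank |d_i| (ties get averaged ranks).
ranks: |7|->8.5, |3|->5.5, |5|->7, |1|->1, |2|->3, |7|->8.5, |8|->10.5, |3|->5.5, |2|->3, |2|->3, |8|->10.5
Step 3: Attach original signs; sum ranks with positive sign and with negative sign.
W+ = 8.5 + 5.5 + 8.5 + 10.5 = 33
W- = 7 + 1 + 3 + 10.5 + 5.5 + 3 + 3 = 33
(Check: W+ + W- = 66 should equal n(n+1)/2 = 66.)
Step 4: Test statistic W = min(W+, W-) = 33.
Step 5: Ties in |d|, so use the tie-corrected normal approximation.
        E[W] = n(n+1)/4 = 11*12/4 = 33.
        Tie groups: |d|=2 (t=3), |d|=3 (t=2), |d|=7 (t=2), |d|=8 (t=2); sum(t^3 - t) = 42.
        Var[W] = n(n+1)(2n+1)/24 - sum(t^3-t)/48 = 3036/24 - 42/48 = 125.625.
        z = (W - E[W]) / sqrt(Var[W]) = (33 - 33) / 11.2083 = 0.0000.
        Two-sided p = 2*Phi(z) = 1.000000.
Step 6: alpha = 0.1. fail to reject H0.

W+ = 33, W- = 33, W = min = 33, p = 1.000000, fail to reject H0.


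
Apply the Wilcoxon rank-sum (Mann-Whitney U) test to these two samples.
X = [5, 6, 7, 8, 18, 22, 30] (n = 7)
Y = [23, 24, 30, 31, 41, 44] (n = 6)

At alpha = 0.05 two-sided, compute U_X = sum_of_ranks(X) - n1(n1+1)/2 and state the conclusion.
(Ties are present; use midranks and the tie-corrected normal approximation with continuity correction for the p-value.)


Step 1: Combine and sort all 13 observations; assign midranks.
sorted (value, group): (5,X), (6,X), (7,X), (8,X), (18,X), (22,X), (23,Y), (24,Y), (30,X), (30,Y), (31,Y), (41,Y), (44,Y)
ranks: 5->1, 6->2, 7->3, 8->4, 18->5, 22->6, 23->7, 24->8, 30->9.5, 30->9.5, 31->11, 41->12, 44->13
Step 2: Rank sum for X: R1 = 1 + 2 + 3 + 4 + 5 + 6 + 9.5 = 30.5.
Step 3: U_X = R1 - n1(n1+1)/2 = 30.5 - 7*8/2 = 30.5 - 28 = 2.5.
       U_Y = n1*n2 - U_X = 42 - 2.5 = 39.5.
Step 4: Ties are present, so use the tie-corrected normal approximation (with continuity correction) for the p-value.
Step 5: p-value = 0.010025; compare to alpha = 0.05. reject H0.

U_X = 2.5, p = 0.010025, reject H0 at alpha = 0.05.


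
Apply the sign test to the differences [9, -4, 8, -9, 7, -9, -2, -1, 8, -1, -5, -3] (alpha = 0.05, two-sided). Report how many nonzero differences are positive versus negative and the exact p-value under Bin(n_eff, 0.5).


Step 1: Discard zero differences. Original n = 12; n_eff = number of nonzero differences = 12.
Nonzero differences (with sign): +9, -4, +8, -9, +7, -9, -2, -1, +8, -1, -5, -3
Step 2: Count signs: positive = 4, negative = 8.
Step 3: Under H0: P(positive) = 0.5, so the number of positives S ~ Bin(12, 0.5).
Step 4: Two-sided exact p-value = sum of Bin(12,0.5) probabilities at or below the observed probability = 0.387695.
Step 5: alpha = 0.05. fail to reject H0.

n_eff = 12, pos = 4, neg = 8, p = 0.387695, fail to reject H0.


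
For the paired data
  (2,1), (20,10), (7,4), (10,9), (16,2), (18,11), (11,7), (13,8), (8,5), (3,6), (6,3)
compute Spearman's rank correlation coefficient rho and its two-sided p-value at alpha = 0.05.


Step 1: Rank x and y separately (midranks; no ties here).
rank(x): 2->1, 20->11, 7->4, 10->6, 16->9, 18->10, 11->7, 13->8, 8->5, 3->2, 6->3
rank(y): 1->1, 10->10, 4->4, 9->9, 2->2, 11->11, 7->7, 8->8, 5->5, 6->6, 3->3
Step 2: d_i = R_x(i) - R_y(i); compute d_i^2.
  (1-1)^2=0, (11-10)^2=1, (4-4)^2=0, (6-9)^2=9, (9-2)^2=49, (10-11)^2=1, (7-7)^2=0, (8-8)^2=0, (5-5)^2=0, (2-6)^2=16, (3-3)^2=0
sum(d^2) = 76.
Step 3: rho = 1 - 6*76 / (11*(11^2 - 1)) = 1 - 456/1320 = 0.654545.
Step 4: Under H0, t = rho * sqrt((n-2)/(1-rho^2)) = 2.5973 ~ t(9).
Step 5: Two-sided p-value from the t-distribution with 9 df = 0.028865.
Step 6: alpha = 0.05. reject H0.

rho = 0.6545, p = 0.028865, reject H0 at alpha = 0.05.


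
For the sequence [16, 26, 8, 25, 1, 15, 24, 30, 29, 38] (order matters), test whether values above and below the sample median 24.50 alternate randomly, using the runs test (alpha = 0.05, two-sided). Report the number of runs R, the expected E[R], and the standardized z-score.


Step 1: Compute median = 24.50; label A = above, B = below.
Labels in order: BABABBBAAA  (n_A = 5, n_B = 5)
Step 2: Count runs R = 6.
Step 3: Under H0 (random ordering), E[R] = 2*n_A*n_B/(n_A+n_B) + 1 = 2*5*5/10 + 1 = 6.0000.
        Var[R] = 2*n_A*n_B*(2*n_A*n_B - n_A - n_B) / ((n_A+n_B)^2 * (n_A+n_B-1)) = 2000/900 = 2.2222.
        SD[R] = 1.4907.
Step 4: R = E[R], so z = 0 with no continuity correction.
Step 5: Two-sided p-value via normal approximation = 2*(1 - Phi(|z|)) = 1.000000.
Step 6: alpha = 0.05. fail to reject H0.

R = 6, z = 0.0000, p = 1.000000, fail to reject H0.


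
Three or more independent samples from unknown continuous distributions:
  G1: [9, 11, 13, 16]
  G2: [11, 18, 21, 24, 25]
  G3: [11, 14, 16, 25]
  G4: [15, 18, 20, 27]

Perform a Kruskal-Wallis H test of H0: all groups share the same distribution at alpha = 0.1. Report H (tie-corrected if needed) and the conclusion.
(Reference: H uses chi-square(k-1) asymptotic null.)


Step 1: Combine all N = 17 observations and assign midranks.
sorted (value, group, rank): (9,G1,1), (11,G1,3), (11,G2,3), (11,G3,3), (13,G1,5), (14,G3,6), (15,G4,7), (16,G1,8.5), (16,G3,8.5), (18,G2,10.5), (18,G4,10.5), (20,G4,12), (21,G2,13), (24,G2,14), (25,G2,15.5), (25,G3,15.5), (27,G4,17)
Step 2: Sum ranks within each group.
R_1 = 17.5 (n_1 = 4)
R_2 = 56 (n_2 = 5)
R_3 = 33 (n_3 = 4)
R_4 = 46.5 (n_4 = 4)
Step 3: H = 12/(N(N+1)) * sum(R_i^2/n_i) - 3(N+1)
     = 12/(17*18) * (17.5^2/4 + 56^2/5 + 33^2/4 + 46.5^2/4) - 3*18
     = 0.039216 * 1516.58 - 54
     = 5.473529.
Step 4: Ties present; correction factor C = 1 - 42/(17^3 - 17) = 0.991422. Corrected H = 5.473529 / 0.991422 = 5.520890.
Step 5: Under H0, H ~ chi^2(3); p-value = 0.137394.
Step 6: alpha = 0.1. fail to reject H0.

H = 5.5209, df = 3, p = 0.137394, fail to reject H0.


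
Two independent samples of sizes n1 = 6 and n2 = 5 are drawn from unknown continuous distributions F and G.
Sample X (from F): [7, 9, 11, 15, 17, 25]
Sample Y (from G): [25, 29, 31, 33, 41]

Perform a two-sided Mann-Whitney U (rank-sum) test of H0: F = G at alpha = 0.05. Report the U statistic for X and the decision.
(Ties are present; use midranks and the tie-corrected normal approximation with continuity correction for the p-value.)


Step 1: Combine and sort all 11 observations; assign midranks.
sorted (value, group): (7,X), (9,X), (11,X), (15,X), (17,X), (25,X), (25,Y), (29,Y), (31,Y), (33,Y), (41,Y)
ranks: 7->1, 9->2, 11->3, 15->4, 17->5, 25->6.5, 25->6.5, 29->8, 31->9, 33->10, 41->11
Step 2: Rank sum for X: R1 = 1 + 2 + 3 + 4 + 5 + 6.5 = 21.5.
Step 3: U_X = R1 - n1(n1+1)/2 = 21.5 - 6*7/2 = 21.5 - 21 = 0.5.
       U_Y = n1*n2 - U_X = 30 - 0.5 = 29.5.
Step 4: Ties are present, so use the tie-corrected normal approximation (with continuity correction) for the p-value.
Step 5: p-value = 0.010411; compare to alpha = 0.05. reject H0.

U_X = 0.5, p = 0.010411, reject H0 at alpha = 0.05.


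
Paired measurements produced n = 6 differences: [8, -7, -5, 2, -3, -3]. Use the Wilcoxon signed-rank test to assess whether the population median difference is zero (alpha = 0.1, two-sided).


Step 1: Drop any zero differences (none here) and take |d_i|.
|d| = [8, 7, 5, 2, 3, 3]
Step 2: Midrank |d_i| (ties get averaged ranks).
ranks: |8|->6, |7|->5, |5|->4, |2|->1, |3|->2.5, |3|->2.5
Step 3: Attach original signs; sum ranks with positive sign and with negative sign.
W+ = 6 + 1 = 7
W- = 5 + 4 + 2.5 + 2.5 = 14
(Check: W+ + W- = 21 should equal n(n+1)/2 = 21.)
Step 4: Test statistic W = min(W+, W-) = 7.
Step 5: Ties in |d|, so use the tie-corrected normal approximation.
        E[W] = n(n+1)/4 = 6*7/4 = 10.5.
        Tie groups: |d|=3 (t=2); sum(t^3 - t) = 6.
        Var[W] = n(n+1)(2n+1)/24 - sum(t^3-t)/48 = 546/24 - 6/48 = 22.625.
        z = (W - E[W]) / sqrt(Var[W]) = (7 - 10.5) / 4.7566 = -0.7358.
        Two-sided p = 2*Phi(z) = 0.461838.
Step 6: alpha = 0.1. fail to reject H0.

W+ = 7, W- = 14, W = min = 7, p = 0.461838, fail to reject H0.


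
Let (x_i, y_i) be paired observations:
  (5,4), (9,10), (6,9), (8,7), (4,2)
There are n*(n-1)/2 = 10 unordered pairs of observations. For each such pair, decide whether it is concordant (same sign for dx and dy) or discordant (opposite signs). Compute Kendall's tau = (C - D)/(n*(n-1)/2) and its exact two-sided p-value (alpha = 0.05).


Step 1: Enumerate the 10 unordered pairs (i,j) with i<j and classify each by sign(x_j-x_i) * sign(y_j-y_i).
  (1,2):dx=+4,dy=+6->C; (1,3):dx=+1,dy=+5->C; (1,4):dx=+3,dy=+3->C; (1,5):dx=-1,dy=-2->C
  (2,3):dx=-3,dy=-1->C; (2,4):dx=-1,dy=-3->C; (2,5):dx=-5,dy=-8->C; (3,4):dx=+2,dy=-2->D
  (3,5):dx=-2,dy=-7->C; (4,5):dx=-4,dy=-5->C
Step 2: C = 9, D = 1, total pairs = 10.
Step 3: tau = (C - D)/(n(n-1)/2) = (9 - 1)/10 = 0.800000.
Step 4: Exact two-sided p-value (enumerate n! = 120 permutations of y under H0): p = 0.083333.
Step 5: alpha = 0.05. fail to reject H0.

tau_b = 0.8000 (C=9, D=1), p = 0.083333, fail to reject H0.


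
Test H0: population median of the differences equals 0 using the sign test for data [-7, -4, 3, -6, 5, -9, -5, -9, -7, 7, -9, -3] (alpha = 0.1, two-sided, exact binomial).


Step 1: Discard zero differences. Original n = 12; n_eff = number of nonzero differences = 12.
Nonzero differences (with sign): -7, -4, +3, -6, +5, -9, -5, -9, -7, +7, -9, -3
Step 2: Count signs: positive = 3, negative = 9.
Step 3: Under H0: P(positive) = 0.5, so the number of positives S ~ Bin(12, 0.5).
Step 4: Two-sided exact p-value = sum of Bin(12,0.5) probabilities at or below the observed probability = 0.145996.
Step 5: alpha = 0.1. fail to reject H0.

n_eff = 12, pos = 3, neg = 9, p = 0.145996, fail to reject H0.
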